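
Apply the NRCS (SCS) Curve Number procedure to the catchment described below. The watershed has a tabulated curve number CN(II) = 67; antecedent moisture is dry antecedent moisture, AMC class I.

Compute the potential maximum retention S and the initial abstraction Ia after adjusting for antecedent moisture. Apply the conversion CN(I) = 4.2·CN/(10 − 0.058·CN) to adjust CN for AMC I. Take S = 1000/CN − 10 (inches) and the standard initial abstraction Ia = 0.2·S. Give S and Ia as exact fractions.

S = 5500/469 in ≈ 11.727 in; Ia = 1100/469 in ≈ 2.345 in

CN(I) from CN(II)=67: (4.2·67)/(10 − 0.058·67) = 46900/1019 ≈ 46.026
Retention S: 1000/CN − 10 with CN=46.026 → S = 5500/469 ≈ 11.727 in
Ia = 0.2S: 0.2·11.727 = 2.345 in (exactly 1100/469)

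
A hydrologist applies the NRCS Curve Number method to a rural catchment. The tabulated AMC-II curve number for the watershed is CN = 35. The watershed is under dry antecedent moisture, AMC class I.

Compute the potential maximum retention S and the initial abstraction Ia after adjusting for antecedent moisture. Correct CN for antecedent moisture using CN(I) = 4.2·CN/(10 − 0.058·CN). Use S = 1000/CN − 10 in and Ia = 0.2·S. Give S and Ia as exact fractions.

S = 6500/147 in ≈ 44.218 in; Ia = 1300/147 in ≈ 8.844 in

CN(I) from CN(II)=35: (4.2·35)/(10 − 0.058·35) = 14700/797 ≈ 18.444
S = 1000/(14700/797) − 10 = 6500/147 in ≈ 44.218 in
Ia = 0.2S: 0.2·44.218 = 8.844 in (exactly 1300/147)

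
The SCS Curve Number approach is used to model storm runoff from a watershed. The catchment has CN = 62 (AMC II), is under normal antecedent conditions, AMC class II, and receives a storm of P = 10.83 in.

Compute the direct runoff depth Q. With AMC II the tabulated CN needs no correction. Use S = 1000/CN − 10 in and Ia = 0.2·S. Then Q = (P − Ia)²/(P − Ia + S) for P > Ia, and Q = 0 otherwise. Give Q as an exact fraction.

Average conditions: CN = 62 (no AMC adjustment).
Max retention: S = 1000/62 − 10 = 190/31 in (≈ 6.129 in)
Ia = 0.2·(190/31) = 38/31 in ≈ 1.226 in
P − Ia = 10.830 − 1.226 = 29773/3100 ≈ 9.604 in (> 0, runoff occurs)
Q: (29773/3100)² ÷ (48773/3100) = 46654291/7957700 in (≈ 5.863 in)

Q = 46654291/7957700 in ≈ 5.863 in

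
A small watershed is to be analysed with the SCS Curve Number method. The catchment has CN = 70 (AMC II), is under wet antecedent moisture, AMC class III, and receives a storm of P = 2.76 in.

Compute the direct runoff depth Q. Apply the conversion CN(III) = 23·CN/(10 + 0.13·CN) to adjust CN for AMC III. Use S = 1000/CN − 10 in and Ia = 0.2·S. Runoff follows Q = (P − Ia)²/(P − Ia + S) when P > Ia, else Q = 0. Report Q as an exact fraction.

CN(III) from CN(II)=70: (23·70)/(10 + 0.13·70) = 16100/191 ≈ 84.293
Max retention: S = 1000/(16100/191) − 10 = 300/161 in (≈ 1.863 in)
Initial abstraction Ia = S/5 = (300/161)/5 = 60/161 ≈ 0.373 in
P − Ia = 2.760 − 0.373 = 9609/4025 ≈ 2.387 in (> 0, runoff occurs)
Q = (9609/4025)²/((9609/4025) + 300/161) = (92332881/16200625)/(17109/4025) = 10259209/7651525 in ≈ 1.341 in

Q = 10259209/7651525 in ≈ 1.341 in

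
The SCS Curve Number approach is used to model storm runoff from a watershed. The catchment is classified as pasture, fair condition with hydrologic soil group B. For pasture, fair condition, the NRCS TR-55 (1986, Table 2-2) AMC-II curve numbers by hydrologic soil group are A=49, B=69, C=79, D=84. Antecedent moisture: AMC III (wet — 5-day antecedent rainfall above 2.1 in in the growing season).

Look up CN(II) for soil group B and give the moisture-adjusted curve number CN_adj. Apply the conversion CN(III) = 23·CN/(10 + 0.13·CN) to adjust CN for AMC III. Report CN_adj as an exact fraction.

NRCS table: pasture, fair condition, soil group B → CN(II) = 69
CN(III) from CN(II)=69: (23·69)/(10 + 0.13·69) = 158700/1897 ≈ 83.658

CN_adj = 158700/1897 ≈ 83.658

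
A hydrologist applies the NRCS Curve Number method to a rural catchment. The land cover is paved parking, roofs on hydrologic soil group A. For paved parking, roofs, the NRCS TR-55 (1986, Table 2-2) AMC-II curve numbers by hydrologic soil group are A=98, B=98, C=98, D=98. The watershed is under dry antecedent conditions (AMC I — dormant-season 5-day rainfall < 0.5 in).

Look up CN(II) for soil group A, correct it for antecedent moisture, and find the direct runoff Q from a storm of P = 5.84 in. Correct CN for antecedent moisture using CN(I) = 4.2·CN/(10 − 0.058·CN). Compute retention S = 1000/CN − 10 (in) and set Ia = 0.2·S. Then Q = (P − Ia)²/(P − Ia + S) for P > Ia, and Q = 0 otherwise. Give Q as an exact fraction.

NRCS table: paved parking, roofs, soil group A → CN(II) = 98
Dry (AMC I): CN(I) = 4.2·98/(10 − 0.058·98) = (2058/5)/(1079/250) = 102900/1079 ≈ 95.366
Max retention: S = 1000/(102900/1079) − 10 = 500/1029 in (≈ 0.486 in)
Initial abstraction Ia = S/5 = (500/1029)/5 = 100/1029 ≈ 0.097 in
Since P=5.840 > Ia=0.097: effective rainfall P−Ia = 147734/25725 in
Q: (147734/25725)² ÷ (160234/25725) = 10912667378/2061009825 in (≈ 5.295 in)

Q = 10912667378/2061009825 in ≈ 5.295 in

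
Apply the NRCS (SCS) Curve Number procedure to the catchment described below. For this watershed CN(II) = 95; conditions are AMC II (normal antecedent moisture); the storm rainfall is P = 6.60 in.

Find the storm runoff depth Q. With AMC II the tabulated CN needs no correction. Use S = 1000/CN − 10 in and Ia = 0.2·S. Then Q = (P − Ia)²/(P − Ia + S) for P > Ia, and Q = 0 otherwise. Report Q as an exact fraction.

Q = 380689/63365 in ≈ 6.008 in

Average conditions: CN = 95 (no AMC adjustment).
S = 1000/95 − 10 = 10/19 in ≈ 0.526 in
Ia = 0.2·(10/19) = 2/19 in ≈ 0.105 in
P − Ia = 6.600 − 0.105 = 617/95 ≈ 6.495 in (> 0, runoff occurs)
Q = (617/95)²/((617/95) + 10/19) = (380689/9025)/(667/95) = 380689/63365 in ≈ 6.008 in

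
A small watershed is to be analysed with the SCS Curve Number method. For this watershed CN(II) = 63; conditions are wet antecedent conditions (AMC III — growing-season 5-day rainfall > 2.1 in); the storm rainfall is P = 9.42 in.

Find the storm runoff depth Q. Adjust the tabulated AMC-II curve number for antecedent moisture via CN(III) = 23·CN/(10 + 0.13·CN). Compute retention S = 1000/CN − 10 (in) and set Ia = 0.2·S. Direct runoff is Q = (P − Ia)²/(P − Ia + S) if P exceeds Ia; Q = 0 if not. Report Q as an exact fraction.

Q = 416643139441/60168203550 in ≈ 6.925 in

Adjust CN=63 to AMC III: 23·63/(10 + 0.13·63) → 1449 ÷ (1819/100) = 144900/1819 ≈ 79.659
Retention S: 1000/CN − 10 with CN=79.659 → S = 3700/1449 ≈ 2.553 in
Ia = 0.2S: 0.2·2.553 = 0.511 in (exactly 740/1449)
P − Ia = 9.420 − 0.511 = 645479/72450 ≈ 8.909 in (> 0, runoff occurs)
Q = (645479/72450)²/((645479/72450) + 3700/1449) = (416643139441/5249002500)/(830479/72450) = 416643139441/60168203550 in ≈ 6.925 in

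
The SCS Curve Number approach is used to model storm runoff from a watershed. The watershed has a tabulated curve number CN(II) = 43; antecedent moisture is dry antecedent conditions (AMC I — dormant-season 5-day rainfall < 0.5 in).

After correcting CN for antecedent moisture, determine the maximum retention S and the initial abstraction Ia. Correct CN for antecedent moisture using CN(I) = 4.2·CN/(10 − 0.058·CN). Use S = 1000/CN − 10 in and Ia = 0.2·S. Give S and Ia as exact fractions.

CN(I) from CN(II)=43: (4.2·43)/(10 − 0.058·43) = 30100/1251 ≈ 24.061
Retention S: 1000/CN − 10 with CN=24.061 → S = 9500/301 ≈ 31.561 in
Ia = 0.2S: 0.2·31.561 = 6.312 in (exactly 1900/301)

S = 9500/301 in ≈ 31.561 in; Ia = 1900/301 in ≈ 6.312 in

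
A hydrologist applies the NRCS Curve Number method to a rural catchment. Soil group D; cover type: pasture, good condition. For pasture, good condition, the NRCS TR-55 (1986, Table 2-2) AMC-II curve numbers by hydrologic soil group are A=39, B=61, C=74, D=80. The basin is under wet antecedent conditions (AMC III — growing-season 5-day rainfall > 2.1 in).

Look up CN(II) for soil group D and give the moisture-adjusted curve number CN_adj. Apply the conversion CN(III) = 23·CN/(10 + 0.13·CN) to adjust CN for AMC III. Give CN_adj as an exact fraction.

NRCS table: pasture, good condition, soil group D → CN(II) = 80
CN(III) from CN(II)=80: (23·80)/(10 + 0.13·80) = 4600/51 ≈ 90.196

CN_adj = 4600/51 ≈ 90.196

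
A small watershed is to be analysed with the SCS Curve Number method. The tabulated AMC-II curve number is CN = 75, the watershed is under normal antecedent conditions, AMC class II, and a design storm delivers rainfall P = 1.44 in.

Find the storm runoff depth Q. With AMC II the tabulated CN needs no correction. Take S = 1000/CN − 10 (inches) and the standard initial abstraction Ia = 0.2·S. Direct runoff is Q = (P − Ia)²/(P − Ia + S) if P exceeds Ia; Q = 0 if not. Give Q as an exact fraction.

CN(II) = 75; AMC II needs no correction.
Retention S: 1000/CN − 10 with CN=75.000 → S = 10/3 ≈ 3.333 in
Ia = 0.2·(10/3) = 2/3 in ≈ 0.667 in
Since P=1.440 > Ia=0.667: effective rainfall P−Ia = 58/75 in
Q = (58/75)²/((58/75) + 10/3) = (3364/5625)/(308/75) = 841/5775 in ≈ 0.146 in

Q = 841/5775 in ≈ 0.146 in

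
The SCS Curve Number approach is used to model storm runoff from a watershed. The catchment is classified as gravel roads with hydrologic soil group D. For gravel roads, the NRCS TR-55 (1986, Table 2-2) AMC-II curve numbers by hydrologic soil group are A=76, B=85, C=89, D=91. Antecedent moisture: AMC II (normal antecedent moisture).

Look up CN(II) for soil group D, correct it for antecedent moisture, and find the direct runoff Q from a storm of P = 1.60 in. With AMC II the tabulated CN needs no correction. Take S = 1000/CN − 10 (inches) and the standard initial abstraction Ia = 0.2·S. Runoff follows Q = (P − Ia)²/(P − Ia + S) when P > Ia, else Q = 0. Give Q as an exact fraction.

Q = 101761/123760 in ≈ 0.822 in

NRCS table: gravel roads, soil group D → CN(II) = 91
Average conditions: CN = 91 (no AMC adjustment).
Max retention: S = 1000/91 − 10 = 90/91 in (≈ 0.989 in)
Ia = 0.2S: 0.2·0.989 = 0.198 in (exactly 18/91)
Since P=1.600 > Ia=0.198: effective rainfall P−Ia = 638/455 in
Runoff Q = (P−Ia)²/(P−Ia+S) = (1.402)²/(1.402+0.989) = 101761/123760 ≈ 0.822 in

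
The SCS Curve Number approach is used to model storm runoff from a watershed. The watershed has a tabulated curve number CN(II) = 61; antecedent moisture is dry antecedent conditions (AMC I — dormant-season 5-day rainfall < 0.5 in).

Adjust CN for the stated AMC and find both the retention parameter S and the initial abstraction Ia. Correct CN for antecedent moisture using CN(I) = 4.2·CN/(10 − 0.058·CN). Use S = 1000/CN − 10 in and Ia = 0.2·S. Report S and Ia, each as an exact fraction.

S = 6500/427 in ≈ 15.222 in; Ia = 1300/427 in ≈ 3.044 in

Adjust CN=61 to AMC I: 4.2·61/(10 − 0.058·61) → (1281/5) ÷ (3231/500) = 42700/1077 ≈ 39.647
Retention S: 1000/CN − 10 with CN=39.647 → S = 6500/427 ≈ 15.222 in
Ia = 0.2S: 0.2·15.222 = 3.044 in (exactly 1300/427)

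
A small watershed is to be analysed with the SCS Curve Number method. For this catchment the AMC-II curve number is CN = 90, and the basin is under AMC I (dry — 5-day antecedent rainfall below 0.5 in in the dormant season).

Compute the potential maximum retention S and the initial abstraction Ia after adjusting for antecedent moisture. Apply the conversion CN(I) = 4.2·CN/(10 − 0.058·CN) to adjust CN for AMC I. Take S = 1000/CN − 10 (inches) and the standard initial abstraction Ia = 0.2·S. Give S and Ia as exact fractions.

S = 500/189 in ≈ 2.646 in; Ia = 100/189 in ≈ 0.529 in

Adjust CN=90 to AMC I: 4.2·90/(10 − 0.058·90) → 378 ÷ (239/50) = 18900/239 ≈ 79.079
S = 1000/(18900/239) − 10 = 500/189 in ≈ 2.646 in
Initial abstraction Ia = S/5 = (500/189)/5 = 100/189 ≈ 0.529 in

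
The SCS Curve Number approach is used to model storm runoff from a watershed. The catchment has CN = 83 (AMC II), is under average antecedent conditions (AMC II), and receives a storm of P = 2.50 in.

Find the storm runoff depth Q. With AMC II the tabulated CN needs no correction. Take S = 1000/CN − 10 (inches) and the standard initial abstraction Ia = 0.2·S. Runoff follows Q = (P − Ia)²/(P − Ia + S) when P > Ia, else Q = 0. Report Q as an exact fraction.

Average conditions: CN = 83 (no AMC adjustment).
Max retention: S = 1000/83 − 10 = 170/83 in (≈ 2.048 in)
Initial abstraction Ia = S/5 = (170/83)/5 = 34/83 ≈ 0.410 in
P − Ia = 2.500 − 0.410 = 347/166 ≈ 2.090 in (> 0, runoff occurs)
Q: (347/166)² ÷ (687/166) = 120409/114042 in (≈ 1.056 in)

Q = 120409/114042 in ≈ 1.056 in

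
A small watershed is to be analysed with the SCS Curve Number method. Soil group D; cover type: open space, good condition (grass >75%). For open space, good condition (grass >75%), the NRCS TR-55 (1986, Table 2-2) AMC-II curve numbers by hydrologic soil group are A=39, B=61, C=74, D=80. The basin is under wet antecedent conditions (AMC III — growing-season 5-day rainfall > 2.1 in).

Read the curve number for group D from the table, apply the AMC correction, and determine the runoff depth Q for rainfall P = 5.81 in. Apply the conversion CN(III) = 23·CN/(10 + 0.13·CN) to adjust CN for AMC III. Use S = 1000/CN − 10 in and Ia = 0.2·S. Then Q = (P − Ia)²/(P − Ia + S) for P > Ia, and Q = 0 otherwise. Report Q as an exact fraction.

NRCS table: open space, good condition (grass >75%), soil group D → CN(II) = 80
Adjust CN=80 to AMC III: 23·80/(10 + 0.13·80) → 1840 ÷ (102/5) = 4600/51 ≈ 90.196
Retention S: 1000/CN − 10 with CN=90.196 → S = 25/23 ≈ 1.087 in
Initial abstraction Ia = S/5 = (25/23)/5 = 5/23 ≈ 0.217 in
Since P=5.810 > Ia=0.217: effective rainfall P−Ia = 12863/2300 in
Q = (12863/2300)²/((12863/2300) + 25/23) = (165456769/5290000)/(15363/2300) = 165456769/35334900 in ≈ 4.683 in

Q = 165456769/35334900 in ≈ 4.683 in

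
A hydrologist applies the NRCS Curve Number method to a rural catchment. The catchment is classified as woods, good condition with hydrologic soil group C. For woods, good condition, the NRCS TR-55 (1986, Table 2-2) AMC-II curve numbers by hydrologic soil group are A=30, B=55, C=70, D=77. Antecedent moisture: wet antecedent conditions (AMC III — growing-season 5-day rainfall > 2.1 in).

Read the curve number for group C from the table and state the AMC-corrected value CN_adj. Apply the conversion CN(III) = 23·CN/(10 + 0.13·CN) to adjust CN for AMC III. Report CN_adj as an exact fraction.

CN_adj = 16100/191 ≈ 84.293

NRCS table: woods, good condition, soil group C → CN(II) = 70
Wet (AMC III): CN(III) = 23·70/(10 + 0.13·70) = 1610/(191/10) = 16100/191 ≈ 84.293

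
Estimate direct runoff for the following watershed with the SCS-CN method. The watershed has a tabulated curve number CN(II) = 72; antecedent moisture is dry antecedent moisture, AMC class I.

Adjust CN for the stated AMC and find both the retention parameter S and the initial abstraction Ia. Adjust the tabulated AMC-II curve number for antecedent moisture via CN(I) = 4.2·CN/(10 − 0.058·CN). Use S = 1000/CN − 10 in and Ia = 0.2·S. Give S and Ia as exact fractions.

CN(I) from CN(II)=72: (4.2·72)/(10 − 0.058·72) = 675/13 ≈ 51.923
S = 1000/(675/13) − 10 = 250/27 in ≈ 9.259 in
Ia = 0.2·(250/27) = 50/27 in ≈ 1.852 in

S = 250/27 in ≈ 9.259 in; Ia = 50/27 in ≈ 1.852 in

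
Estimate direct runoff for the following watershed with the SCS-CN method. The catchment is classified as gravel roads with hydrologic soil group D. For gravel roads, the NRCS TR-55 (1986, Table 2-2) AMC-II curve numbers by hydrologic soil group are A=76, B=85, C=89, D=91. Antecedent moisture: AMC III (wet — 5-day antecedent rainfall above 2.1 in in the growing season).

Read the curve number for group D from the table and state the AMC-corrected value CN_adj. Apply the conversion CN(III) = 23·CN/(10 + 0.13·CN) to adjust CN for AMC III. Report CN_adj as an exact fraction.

CN_adj = 209300/2183 ≈ 95.877

NRCS table: gravel roads, soil group D → CN(II) = 91
Wet (AMC III): CN(III) = 23·91/(10 + 0.13·91) = 2093/(2183/100) = 209300/2183 ≈ 95.877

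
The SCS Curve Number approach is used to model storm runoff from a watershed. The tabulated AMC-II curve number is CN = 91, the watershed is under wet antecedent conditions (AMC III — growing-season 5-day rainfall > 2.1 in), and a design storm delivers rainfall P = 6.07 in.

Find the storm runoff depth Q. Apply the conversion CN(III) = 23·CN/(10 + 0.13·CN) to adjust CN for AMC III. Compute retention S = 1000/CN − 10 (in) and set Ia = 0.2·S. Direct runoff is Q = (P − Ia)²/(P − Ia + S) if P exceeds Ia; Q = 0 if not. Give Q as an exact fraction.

Adjust CN=91 to AMC III: 23·91/(10 + 0.13·91) → 2093 ÷ (2183/100) = 209300/2183 ≈ 95.877
Max retention: S = 1000/(209300/2183) − 10 = 900/2093 in (≈ 0.430 in)
Ia = 0.2·(900/2093) = 180/2093 in ≈ 0.086 in
Excess rainfall: 6.070 − 0.086 = 5.984 in; P > Ia so Q > 0
Q: (1252451/209300)² ÷ (1342451/209300) = 1568633507401/280974994300 in (≈ 5.583 in)

Q = 1568633507401/280974994300 in ≈ 5.583 in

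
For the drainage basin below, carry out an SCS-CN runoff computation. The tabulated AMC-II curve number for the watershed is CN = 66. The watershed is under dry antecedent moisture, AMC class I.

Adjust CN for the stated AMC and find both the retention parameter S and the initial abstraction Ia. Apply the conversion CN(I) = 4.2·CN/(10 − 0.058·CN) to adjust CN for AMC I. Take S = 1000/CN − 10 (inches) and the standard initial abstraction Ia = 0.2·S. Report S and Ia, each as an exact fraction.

Adjust CN=66 to AMC I: 4.2·66/(10 − 0.058·66) → (1386/5) ÷ (1543/250) = 69300/1543 ≈ 44.913
Max retention: S = 1000/(69300/1543) − 10 = 8500/693 in (≈ 12.266 in)
Ia = 0.2S: 0.2·12.266 = 2.453 in (exactly 1700/693)

S = 8500/693 in ≈ 12.266 in; Ia = 1700/693 in ≈ 2.453 in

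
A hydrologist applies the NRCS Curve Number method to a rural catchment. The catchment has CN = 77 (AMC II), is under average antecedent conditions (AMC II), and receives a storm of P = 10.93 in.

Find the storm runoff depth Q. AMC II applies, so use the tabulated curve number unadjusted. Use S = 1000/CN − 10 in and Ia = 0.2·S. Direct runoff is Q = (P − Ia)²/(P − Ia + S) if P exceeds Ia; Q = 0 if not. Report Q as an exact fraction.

AMC II — tabulated CN = 77 applies directly.
Retention S: 1000/CN − 10 with CN=77.000 → S = 230/77 ≈ 2.987 in
Ia = 0.2S: 0.2·2.987 = 0.597 in (exactly 46/77)
Since P=10.930 > Ia=0.597: effective rainfall P−Ia = 79561/7700 in
Runoff Q = (P−Ia)²/(P−Ia+S) = (10.333)²/(10.333+2.987) = 6329952721/789719700 ≈ 8.015 in

Q = 6329952721/789719700 in ≈ 8.015 in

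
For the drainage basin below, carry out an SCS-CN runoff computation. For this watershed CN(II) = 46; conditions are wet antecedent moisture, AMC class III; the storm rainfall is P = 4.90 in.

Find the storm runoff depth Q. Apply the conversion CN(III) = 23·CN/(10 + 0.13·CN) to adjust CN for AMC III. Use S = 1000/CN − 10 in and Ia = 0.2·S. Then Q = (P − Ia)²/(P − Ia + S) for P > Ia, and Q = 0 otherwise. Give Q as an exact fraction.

Q = 421111441/251386090 in ≈ 1.675 in

Wet (AMC III): CN(III) = 23·46/(10 + 0.13·46) = 1058/(799/50) = 52900/799 ≈ 66.208
S = 1000/(52900/799) − 10 = 2700/529 in ≈ 5.104 in
Ia = 0.2·(2700/529) = 540/529 in ≈ 1.021 in
Excess rainfall: 4.900 − 1.021 = 3.879 in; P > Ia so Q > 0
Q: (20521/5290)² ÷ (47521/5290) = 421111441/251386090 in (≈ 1.675 in)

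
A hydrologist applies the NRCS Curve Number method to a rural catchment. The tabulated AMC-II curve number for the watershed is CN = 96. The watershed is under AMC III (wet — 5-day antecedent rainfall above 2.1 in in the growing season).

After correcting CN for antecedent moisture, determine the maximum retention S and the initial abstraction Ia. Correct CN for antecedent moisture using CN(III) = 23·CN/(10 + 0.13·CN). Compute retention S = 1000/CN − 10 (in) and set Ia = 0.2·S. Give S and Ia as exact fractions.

Adjust CN=96 to AMC III: 23·96/(10 + 0.13·96) → 2208 ÷ (562/25) = 27600/281 ≈ 98.221
Max retention: S = 1000/(27600/281) − 10 = 25/138 in (≈ 0.181 in)
Ia = 0.2·(25/138) = 5/138 in ≈ 0.036 in

S = 25/138 in ≈ 0.181 in; Ia = 5/138 in ≈ 0.036 in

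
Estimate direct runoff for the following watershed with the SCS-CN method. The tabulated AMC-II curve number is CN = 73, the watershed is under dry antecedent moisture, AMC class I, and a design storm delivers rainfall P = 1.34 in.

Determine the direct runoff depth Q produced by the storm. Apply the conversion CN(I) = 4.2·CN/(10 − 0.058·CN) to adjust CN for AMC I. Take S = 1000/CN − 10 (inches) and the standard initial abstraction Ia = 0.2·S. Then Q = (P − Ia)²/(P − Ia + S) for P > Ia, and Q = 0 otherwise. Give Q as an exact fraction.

Q = 0 in ≈ 0.000 in

Dry (AMC I): CN(I) = 4.2·73/(10 − 0.058·73) = (1533/5)/(2883/500) = 51100/961 ≈ 53.174
Retention S: 1000/CN − 10 with CN=53.174 → S = 4500/511 ≈ 8.806 in
Initial abstraction Ia = S/5 = (4500/511)/5 = 900/511 ≈ 1.761 in
P = 1.340 ≤ Ia = 1.761 in: entire storm abstracted, Q = 0.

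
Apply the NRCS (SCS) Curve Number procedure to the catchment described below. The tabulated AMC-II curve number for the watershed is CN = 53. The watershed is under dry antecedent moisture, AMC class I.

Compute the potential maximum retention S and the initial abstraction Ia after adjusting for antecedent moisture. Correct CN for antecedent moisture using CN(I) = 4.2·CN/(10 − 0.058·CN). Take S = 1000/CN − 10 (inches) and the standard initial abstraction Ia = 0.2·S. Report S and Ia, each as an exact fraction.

S = 23500/1113 in ≈ 21.114 in; Ia = 4700/1113 in ≈ 4.223 in

CN(I) from CN(II)=53: (4.2·53)/(10 − 0.058·53) = 111300/3463 ≈ 32.140
S = 1000/(111300/3463) − 10 = 23500/1113 in ≈ 21.114 in
Initial abstraction Ia = S/5 = (23500/1113)/5 = 4700/1113 ≈ 4.223 in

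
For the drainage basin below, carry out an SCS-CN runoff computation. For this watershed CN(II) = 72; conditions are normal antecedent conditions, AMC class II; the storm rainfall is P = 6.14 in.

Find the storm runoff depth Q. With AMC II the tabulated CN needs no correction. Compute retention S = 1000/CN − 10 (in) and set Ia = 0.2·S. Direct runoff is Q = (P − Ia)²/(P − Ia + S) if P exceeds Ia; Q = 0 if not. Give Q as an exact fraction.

Q = 5822569/1873350 in ≈ 3.108 in

Average conditions: CN = 72 (no AMC adjustment).
S = 1000/72 − 10 = 35/9 in ≈ 3.889 in
Initial abstraction Ia = S/5 = (35/9)/5 = 7/9 ≈ 0.778 in
Since P=6.140 > Ia=0.778: effective rainfall P−Ia = 2413/450 in
Runoff Q = (P−Ia)²/(P−Ia+S) = (5.362)²/(5.362+3.889) = 5822569/1873350 ≈ 3.108 in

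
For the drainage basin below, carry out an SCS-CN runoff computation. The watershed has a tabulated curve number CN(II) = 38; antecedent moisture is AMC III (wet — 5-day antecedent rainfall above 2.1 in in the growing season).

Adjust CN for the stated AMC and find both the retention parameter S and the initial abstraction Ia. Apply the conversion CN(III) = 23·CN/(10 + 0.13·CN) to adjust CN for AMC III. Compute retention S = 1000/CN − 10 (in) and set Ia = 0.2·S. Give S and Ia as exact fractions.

S = 3100/437 in ≈ 7.094 in; Ia = 620/437 in ≈ 1.419 in

Wet (AMC III): CN(III) = 23·38/(10 + 0.13·38) = 874/(747/50) = 43700/747 ≈ 58.501
Retention S: 1000/CN − 10 with CN=58.501 → S = 3100/437 ≈ 7.094 in
Ia = 0.2S: 0.2·7.094 = 1.419 in (exactly 620/437)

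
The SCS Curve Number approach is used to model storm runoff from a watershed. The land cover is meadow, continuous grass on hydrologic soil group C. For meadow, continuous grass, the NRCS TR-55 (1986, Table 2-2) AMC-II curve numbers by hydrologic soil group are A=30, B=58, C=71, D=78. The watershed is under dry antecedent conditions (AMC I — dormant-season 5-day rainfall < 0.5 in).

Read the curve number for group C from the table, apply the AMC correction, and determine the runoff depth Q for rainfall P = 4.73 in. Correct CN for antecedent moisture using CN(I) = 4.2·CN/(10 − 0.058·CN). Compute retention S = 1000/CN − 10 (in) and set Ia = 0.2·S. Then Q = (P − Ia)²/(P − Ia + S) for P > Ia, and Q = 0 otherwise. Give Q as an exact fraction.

NRCS table: meadow, continuous grass, soil group C → CN(II) = 71
CN(I) from CN(II)=71: (4.2·71)/(10 − 0.058·71) = 149100/2941 ≈ 50.697
Max retention: S = 1000/(149100/2941) − 10 = 14500/1491 in (≈ 9.725 in)
Ia = 0.2S: 0.2·9.725 = 1.945 in (exactly 2900/1491)
Since P=4.730 > Ia=1.945: effective rainfall P−Ia = 415243/149100 in
Runoff Q = (P−Ia)²/(P−Ia+S) = (2.785)²/(2.785+9.725) = 172426749049/278107731300 ≈ 0.620 in

Q = 172426749049/278107731300 in ≈ 0.620 in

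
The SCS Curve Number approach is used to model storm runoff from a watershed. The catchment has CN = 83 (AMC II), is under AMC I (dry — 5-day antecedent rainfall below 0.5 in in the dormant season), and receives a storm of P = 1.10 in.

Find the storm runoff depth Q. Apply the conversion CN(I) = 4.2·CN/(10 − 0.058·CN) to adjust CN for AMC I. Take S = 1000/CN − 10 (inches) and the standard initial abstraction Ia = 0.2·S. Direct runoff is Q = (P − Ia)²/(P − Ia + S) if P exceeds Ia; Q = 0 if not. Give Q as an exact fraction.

Adjust CN=83 to AMC I: 4.2·83/(10 − 0.058·83) → (1743/5) ÷ (2593/500) = 174300/2593 ≈ 67.219
Retention S: 1000/CN − 10 with CN=67.219 → S = 8500/1743 ≈ 4.877 in
Ia = 0.2S: 0.2·4.877 = 0.975 in (exactly 1700/1743)
Excess rainfall: 1.100 − 0.975 = 0.125 in; P > Ia so Q > 0
Q: (2173/17430)² ÷ (87173/17430) = 4721929/1519425390 in (≈ 0.003 in)

Q = 4721929/1519425390 in ≈ 0.003 in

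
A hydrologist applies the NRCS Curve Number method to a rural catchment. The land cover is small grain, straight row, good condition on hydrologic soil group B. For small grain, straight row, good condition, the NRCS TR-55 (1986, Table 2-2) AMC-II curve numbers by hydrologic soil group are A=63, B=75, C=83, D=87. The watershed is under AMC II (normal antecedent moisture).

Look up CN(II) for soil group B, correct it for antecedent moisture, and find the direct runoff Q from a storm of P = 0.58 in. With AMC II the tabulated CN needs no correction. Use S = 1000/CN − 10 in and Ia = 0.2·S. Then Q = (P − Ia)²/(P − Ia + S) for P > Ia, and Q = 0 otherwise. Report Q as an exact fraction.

Q = 0 in ≈ 0.000 in

NRCS table: small grain, straight row, good condition, soil group B → CN(II) = 75
CN(II) = 75; AMC II needs no correction.
Retention S: 1000/CN − 10 with CN=75.000 → S = 10/3 ≈ 3.333 in
Initial abstraction Ia = S/5 = (10/3)/5 = 2/3 ≈ 0.667 in
P = 0.580 ≤ Ia = 0.667 in: entire storm abstracted, Q = 0.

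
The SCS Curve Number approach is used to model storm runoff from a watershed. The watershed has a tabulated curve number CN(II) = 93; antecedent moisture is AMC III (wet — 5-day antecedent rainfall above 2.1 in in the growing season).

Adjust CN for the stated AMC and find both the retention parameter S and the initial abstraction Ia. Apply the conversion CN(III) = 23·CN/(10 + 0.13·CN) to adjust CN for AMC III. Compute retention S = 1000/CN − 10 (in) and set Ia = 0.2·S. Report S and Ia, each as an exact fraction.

Adjust CN=93 to AMC III: 23·93/(10 + 0.13·93) → 2139 ÷ (2209/100) = 213900/2209 ≈ 96.831
Retention S: 1000/CN − 10 with CN=96.831 → S = 700/2139 ≈ 0.327 in
Ia = 0.2S: 0.2·0.327 = 0.065 in (exactly 140/2139)

S = 700/2139 in ≈ 0.327 in; Ia = 140/2139 in ≈ 0.065 in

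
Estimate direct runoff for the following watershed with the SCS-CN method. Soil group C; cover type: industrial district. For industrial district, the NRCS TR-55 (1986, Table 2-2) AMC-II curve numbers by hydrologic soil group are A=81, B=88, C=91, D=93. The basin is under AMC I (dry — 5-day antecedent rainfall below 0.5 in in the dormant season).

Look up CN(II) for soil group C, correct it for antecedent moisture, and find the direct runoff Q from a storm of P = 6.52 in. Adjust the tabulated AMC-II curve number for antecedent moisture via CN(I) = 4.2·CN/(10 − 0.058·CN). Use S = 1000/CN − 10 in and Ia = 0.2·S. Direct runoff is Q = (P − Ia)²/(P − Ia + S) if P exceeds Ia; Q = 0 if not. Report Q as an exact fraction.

NRCS table: industrial district, soil group C → CN(II) = 91
Dry (AMC I): CN(I) = 4.2·91/(10 − 0.058·91) = (1911/5)/(2361/500) = 63700/787 ≈ 80.940
Max retention: S = 1000/(63700/787) − 10 = 1500/637 in (≈ 2.355 in)
Ia = 0.2S: 0.2·2.355 = 0.471 in (exactly 300/637)
P − Ia = 6.520 − 0.471 = 96331/15925 ≈ 6.049 in (> 0, runoff occurs)
Runoff Q = (P−Ia)²/(P−Ia+S) = (6.049)²/(6.049+2.355) = 9279661561/2131258675 ≈ 4.354 in

Q = 9279661561/2131258675 in ≈ 4.354 in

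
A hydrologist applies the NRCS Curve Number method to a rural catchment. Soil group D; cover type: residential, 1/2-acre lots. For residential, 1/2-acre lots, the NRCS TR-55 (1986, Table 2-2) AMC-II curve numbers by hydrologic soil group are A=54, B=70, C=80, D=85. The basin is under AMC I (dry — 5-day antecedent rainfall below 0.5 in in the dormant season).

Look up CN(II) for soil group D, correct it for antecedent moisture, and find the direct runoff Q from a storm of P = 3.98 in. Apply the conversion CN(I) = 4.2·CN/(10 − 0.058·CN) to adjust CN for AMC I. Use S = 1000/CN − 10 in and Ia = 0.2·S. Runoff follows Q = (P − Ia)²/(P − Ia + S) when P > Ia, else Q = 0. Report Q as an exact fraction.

NRCS table: residential, 1/2-acre lots, soil group D → CN(II) = 85
CN(I) from CN(II)=85: (4.2·85)/(10 − 0.058·85) = 11900/169 ≈ 70.414
S = 1000/(11900/169) − 10 = 500/119 in ≈ 4.202 in
Initial abstraction Ia = S/5 = (500/119)/5 = 100/119 ≈ 0.840 in
P − Ia = 3.980 − 0.840 = 18681/5950 ≈ 3.140 in (> 0, runoff occurs)
Q: (18681/5950)² ÷ (43681/5950) = 348979761/259901950 in (≈ 1.343 in)

Q = 348979761/259901950 in ≈ 1.343 in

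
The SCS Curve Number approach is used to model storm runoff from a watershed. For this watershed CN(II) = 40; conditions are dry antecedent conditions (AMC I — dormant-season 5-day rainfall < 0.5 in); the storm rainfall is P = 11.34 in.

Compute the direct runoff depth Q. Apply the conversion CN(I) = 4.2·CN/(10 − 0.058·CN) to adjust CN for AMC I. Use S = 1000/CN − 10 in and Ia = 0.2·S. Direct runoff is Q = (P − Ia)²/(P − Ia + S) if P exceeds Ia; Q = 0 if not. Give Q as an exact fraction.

Dry (AMC I): CN(I) = 4.2·40/(10 − 0.058·40) = 168/(192/25) = 175/8 ≈ 21.875
Retention S: 1000/CN − 10 with CN=21.875 → S = 250/7 ≈ 35.714 in
Ia = 0.2·(250/7) = 50/7 in ≈ 7.143 in
Excess rainfall: 11.340 − 7.143 = 4.197 in; P > Ia so Q > 0
Q: (1469/350)² ÷ (13969/350) = 2157961/4889150 in (≈ 0.441 in)

Q = 2157961/4889150 in ≈ 0.441 in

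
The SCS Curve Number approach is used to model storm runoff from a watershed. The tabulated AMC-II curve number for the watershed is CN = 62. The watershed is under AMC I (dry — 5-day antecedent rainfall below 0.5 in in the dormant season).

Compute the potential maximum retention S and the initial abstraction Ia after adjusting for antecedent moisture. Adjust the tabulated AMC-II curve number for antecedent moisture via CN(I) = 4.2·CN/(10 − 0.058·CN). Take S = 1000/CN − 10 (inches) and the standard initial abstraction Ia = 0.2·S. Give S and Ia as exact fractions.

S = 9500/651 in ≈ 14.593 in; Ia = 1900/651 in ≈ 2.919 in

Adjust CN=62 to AMC I: 4.2·62/(10 − 0.058·62) → (1302/5) ÷ (1601/250) = 65100/1601 ≈ 40.662
Retention S: 1000/CN − 10 with CN=40.662 → S = 9500/651 ≈ 14.593 in
Initial abstraction Ia = S/5 = (9500/651)/5 = 1900/651 ≈ 2.919 in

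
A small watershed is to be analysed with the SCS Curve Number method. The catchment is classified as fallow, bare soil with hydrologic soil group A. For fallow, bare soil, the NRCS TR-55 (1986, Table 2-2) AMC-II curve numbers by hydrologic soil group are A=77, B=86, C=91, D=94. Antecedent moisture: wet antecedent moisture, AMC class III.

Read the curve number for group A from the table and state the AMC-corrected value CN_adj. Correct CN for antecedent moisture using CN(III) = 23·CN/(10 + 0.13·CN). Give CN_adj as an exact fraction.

NRCS table: fallow, bare soil, soil group A → CN(II) = 77
Adjust CN=77 to AMC III: 23·77/(10 + 0.13·77) → 1771 ÷ (2001/100) = 7700/87 ≈ 88.506

CN_adj = 7700/87 ≈ 88.506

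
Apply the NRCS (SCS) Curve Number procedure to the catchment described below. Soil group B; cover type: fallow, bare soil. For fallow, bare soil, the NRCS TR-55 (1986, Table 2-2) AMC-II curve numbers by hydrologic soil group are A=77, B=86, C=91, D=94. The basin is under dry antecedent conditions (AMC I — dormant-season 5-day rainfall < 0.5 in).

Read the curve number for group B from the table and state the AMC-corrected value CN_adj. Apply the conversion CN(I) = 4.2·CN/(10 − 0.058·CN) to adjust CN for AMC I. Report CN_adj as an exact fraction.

NRCS table: fallow, bare soil, soil group B → CN(II) = 86
Adjust CN=86 to AMC I: 4.2·86/(10 − 0.058·86) → (1806/5) ÷ (1253/250) = 12900/179 ≈ 72.067

CN_adj = 12900/179 ≈ 72.067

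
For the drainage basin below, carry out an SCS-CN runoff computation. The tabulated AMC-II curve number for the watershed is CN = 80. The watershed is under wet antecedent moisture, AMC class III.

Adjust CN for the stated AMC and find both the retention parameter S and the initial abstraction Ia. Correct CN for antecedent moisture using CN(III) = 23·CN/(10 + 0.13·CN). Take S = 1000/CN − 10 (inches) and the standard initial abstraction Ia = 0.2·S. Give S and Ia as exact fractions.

Wet (AMC III): CN(III) = 23·80/(10 + 0.13·80) = 1840/(102/5) = 4600/51 ≈ 90.196
S = 1000/(4600/51) − 10 = 25/23 in ≈ 1.087 in
Ia = 0.2·(25/23) = 5/23 in ≈ 0.217 in

S = 25/23 in ≈ 1.087 in; Ia = 5/23 in ≈ 0.217 in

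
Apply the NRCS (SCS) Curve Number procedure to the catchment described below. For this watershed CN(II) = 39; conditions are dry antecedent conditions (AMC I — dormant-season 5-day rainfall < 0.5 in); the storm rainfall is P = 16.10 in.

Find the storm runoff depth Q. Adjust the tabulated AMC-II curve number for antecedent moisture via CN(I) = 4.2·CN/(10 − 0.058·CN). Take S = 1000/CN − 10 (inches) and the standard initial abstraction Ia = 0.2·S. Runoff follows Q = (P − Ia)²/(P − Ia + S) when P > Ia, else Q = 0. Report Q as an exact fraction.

Q = 5020997881/3078285210 in ≈ 1.631 in

Dry (AMC I): CN(I) = 4.2·39/(10 − 0.058·39) = (819/5)/(3869/500) = 81900/3869 ≈ 21.168
Max retention: S = 1000/(81900/3869) − 10 = 30500/819 in (≈ 37.241 in)
Ia = 0.2S: 0.2·37.241 = 7.448 in (exactly 6100/819)
P − Ia = 16.100 − 7.448 = 70859/8190 ≈ 8.652 in (> 0, runoff occurs)
Q = (70859/8190)²/((70859/8190) + 30500/819) = (5020997881/67076100)/(375859/8190) = 5020997881/3078285210 in ≈ 1.631 in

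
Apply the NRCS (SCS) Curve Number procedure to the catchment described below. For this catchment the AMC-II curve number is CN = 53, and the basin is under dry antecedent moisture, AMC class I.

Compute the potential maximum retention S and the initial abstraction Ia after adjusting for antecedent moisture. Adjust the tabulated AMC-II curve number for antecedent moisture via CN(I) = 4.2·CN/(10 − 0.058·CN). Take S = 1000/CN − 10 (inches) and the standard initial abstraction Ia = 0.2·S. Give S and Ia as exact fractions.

Adjust CN=53 to AMC I: 4.2·53/(10 − 0.058·53) → (1113/5) ÷ (3463/500) = 111300/3463 ≈ 32.140
S = 1000/(111300/3463) − 10 = 23500/1113 in ≈ 21.114 in
Ia = 0.2·(23500/1113) = 4700/1113 in ≈ 4.223 in

S = 23500/1113 in ≈ 21.114 in; Ia = 4700/1113 in ≈ 4.223 in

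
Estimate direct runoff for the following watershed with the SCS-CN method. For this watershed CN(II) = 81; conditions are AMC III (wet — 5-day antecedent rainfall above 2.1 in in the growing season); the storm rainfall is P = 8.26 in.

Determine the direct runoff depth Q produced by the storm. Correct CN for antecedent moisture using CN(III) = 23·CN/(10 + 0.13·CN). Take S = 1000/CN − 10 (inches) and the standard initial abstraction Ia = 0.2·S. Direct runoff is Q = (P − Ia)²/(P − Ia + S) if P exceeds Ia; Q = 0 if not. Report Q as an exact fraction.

Q = 563128675561/78750779850 in ≈ 7.151 in

CN(III) from CN(II)=81: (23·81)/(10 + 0.13·81) = 186300/2053 ≈ 90.745
S = 1000/(186300/2053) − 10 = 1900/1863 in ≈ 1.020 in
Ia = 0.2·(1900/1863) = 380/1863 in ≈ 0.204 in
Since P=8.260 > Ia=0.204: effective rainfall P−Ia = 750419/93150 in
Q = (750419/93150)²/((750419/93150) + 1900/1863) = (563128675561/8676922500)/(845419/93150) = 563128675561/78750779850 in ≈ 7.151 in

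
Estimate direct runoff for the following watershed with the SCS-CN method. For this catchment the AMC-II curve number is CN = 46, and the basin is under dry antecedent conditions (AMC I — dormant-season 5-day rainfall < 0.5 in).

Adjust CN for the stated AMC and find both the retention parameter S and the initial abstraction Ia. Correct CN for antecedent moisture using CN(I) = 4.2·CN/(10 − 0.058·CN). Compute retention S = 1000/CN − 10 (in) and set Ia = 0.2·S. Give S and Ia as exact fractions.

S = 4500/161 in ≈ 27.950 in; Ia = 900/161 in ≈ 5.590 in

Dry (AMC I): CN(I) = 4.2·46/(10 − 0.058·46) = (966/5)/(1833/250) = 16100/611 ≈ 26.350
S = 1000/(16100/611) − 10 = 4500/161 in ≈ 27.950 in
Ia = 0.2·(4500/161) = 900/161 in ≈ 5.590 in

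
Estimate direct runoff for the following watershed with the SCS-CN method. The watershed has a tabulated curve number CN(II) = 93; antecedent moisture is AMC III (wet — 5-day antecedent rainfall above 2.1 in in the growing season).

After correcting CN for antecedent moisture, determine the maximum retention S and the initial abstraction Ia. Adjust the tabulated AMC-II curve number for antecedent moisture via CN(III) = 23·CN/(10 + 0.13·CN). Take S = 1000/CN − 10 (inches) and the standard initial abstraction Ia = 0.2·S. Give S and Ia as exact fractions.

CN(III) from CN(II)=93: (23·93)/(10 + 0.13·93) = 213900/2209 ≈ 96.831
Max retention: S = 1000/(213900/2209) − 10 = 700/2139 in (≈ 0.327 in)
Ia = 0.2S: 0.2·0.327 = 0.065 in (exactly 140/2139)

S = 700/2139 in ≈ 0.327 in; Ia = 140/2139 in ≈ 0.065 in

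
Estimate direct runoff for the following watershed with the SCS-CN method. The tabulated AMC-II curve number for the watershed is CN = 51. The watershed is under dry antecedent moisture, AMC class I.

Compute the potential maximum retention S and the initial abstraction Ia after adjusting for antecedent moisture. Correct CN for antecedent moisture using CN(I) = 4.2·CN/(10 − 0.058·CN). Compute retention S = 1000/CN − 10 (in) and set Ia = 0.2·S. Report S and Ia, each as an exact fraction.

S = 3500/153 in ≈ 22.876 in; Ia = 700/153 in ≈ 4.575 in

Dry (AMC I): CN(I) = 4.2·51/(10 − 0.058·51) = (1071/5)/(3521/500) = 15300/503 ≈ 30.417
S = 1000/(15300/503) − 10 = 3500/153 in ≈ 22.876 in
Ia = 0.2·(3500/153) = 700/153 in ≈ 4.575 in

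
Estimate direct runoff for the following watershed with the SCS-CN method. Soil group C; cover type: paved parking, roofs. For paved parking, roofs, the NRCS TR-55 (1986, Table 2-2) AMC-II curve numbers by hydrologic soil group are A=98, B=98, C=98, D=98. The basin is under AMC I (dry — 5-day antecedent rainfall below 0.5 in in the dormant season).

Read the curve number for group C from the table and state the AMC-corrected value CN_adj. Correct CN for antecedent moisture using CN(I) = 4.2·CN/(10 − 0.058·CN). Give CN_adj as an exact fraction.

NRCS table: paved parking, roofs, soil group C → CN(II) = 98
Dry (AMC I): CN(I) = 4.2·98/(10 − 0.058·98) = (2058/5)/(1079/250) = 102900/1079 ≈ 95.366

CN_adj = 102900/1079 ≈ 95.366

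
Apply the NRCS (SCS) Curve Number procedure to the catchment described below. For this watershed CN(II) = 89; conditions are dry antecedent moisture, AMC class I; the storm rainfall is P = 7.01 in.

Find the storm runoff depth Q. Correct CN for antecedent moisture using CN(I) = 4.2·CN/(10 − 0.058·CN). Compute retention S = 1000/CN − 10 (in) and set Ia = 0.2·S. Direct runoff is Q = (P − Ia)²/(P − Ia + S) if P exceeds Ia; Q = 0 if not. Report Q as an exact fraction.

Dry (AMC I): CN(I) = 4.2·89/(10 − 0.058·89) = (1869/5)/(2419/500) = 186900/2419 ≈ 77.263
Retention S: 1000/CN − 10 with CN=77.263 → S = 5500/1869 ≈ 2.943 in
Initial abstraction Ia = S/5 = (5500/1869)/5 = 1100/1869 ≈ 0.589 in
Since P=7.010 > Ia=0.589: effective rainfall P−Ia = 1200169/186900 in
Runoff Q = (P−Ia)²/(P−Ia+S) = (6.421)²/(6.421+2.943) = 1440405628561/327106586100 ≈ 4.403 in

Q = 1440405628561/327106586100 in ≈ 4.403 in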